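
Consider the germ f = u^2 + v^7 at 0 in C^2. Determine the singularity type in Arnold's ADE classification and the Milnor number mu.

Type A_6, Milnor number mu = 6.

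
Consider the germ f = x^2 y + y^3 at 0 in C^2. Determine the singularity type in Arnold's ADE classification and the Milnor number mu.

The Hessian of f at 0 has rank 0. Corank 2; j^3 = y*(x^2 + y^2) splits into three distinct lines over C (the quadratic factor has nonzero discriminant), so D_4.

Type D_4, Milnor number mu = 4.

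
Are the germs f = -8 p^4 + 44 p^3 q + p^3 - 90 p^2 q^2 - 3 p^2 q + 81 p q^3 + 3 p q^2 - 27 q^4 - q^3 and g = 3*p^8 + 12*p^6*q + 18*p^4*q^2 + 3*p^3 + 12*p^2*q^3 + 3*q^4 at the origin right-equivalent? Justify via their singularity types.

No.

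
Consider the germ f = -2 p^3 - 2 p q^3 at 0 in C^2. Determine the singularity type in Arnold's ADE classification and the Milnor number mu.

Type E7, Milnor number mu = 7.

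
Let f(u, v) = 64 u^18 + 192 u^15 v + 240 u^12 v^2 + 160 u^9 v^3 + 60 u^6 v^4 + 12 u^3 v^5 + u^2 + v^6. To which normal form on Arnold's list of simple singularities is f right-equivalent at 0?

The Hessian of f at 0 has rank 1. Corank 1: A-series; mu = 5 gives A_5.

A5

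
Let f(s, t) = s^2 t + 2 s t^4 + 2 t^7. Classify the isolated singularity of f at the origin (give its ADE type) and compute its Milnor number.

Type D_8, Milnor number mu = 8.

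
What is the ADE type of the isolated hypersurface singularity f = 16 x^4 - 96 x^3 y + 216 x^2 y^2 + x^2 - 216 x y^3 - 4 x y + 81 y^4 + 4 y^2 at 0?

The Hessian of f at 0 has rank 1. Corank 1: A-series; mu = 3 gives A_3.

A3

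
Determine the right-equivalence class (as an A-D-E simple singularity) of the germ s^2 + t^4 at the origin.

A3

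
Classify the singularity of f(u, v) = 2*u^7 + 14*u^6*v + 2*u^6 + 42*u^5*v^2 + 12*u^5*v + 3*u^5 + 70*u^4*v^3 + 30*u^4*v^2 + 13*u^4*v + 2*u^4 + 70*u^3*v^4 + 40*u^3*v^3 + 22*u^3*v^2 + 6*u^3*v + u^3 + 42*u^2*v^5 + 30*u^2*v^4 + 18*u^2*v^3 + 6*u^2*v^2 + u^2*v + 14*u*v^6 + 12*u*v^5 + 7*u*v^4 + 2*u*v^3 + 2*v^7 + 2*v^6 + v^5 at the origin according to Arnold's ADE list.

D_8

The Hessian of f at 0 is [[0, 0], [0, 0]] with rank 0, so corank 2. A Groebner basis of the Jacobian ideal J(f) in C{u,v} is {4*u^2/3 + u*v^3 + 11*u*v^2/3 + 7*u*v/3 + 7*v^3/3, -u^2 - 2*u*v^2 - 2*u*v + v^4 - 2*v^3, u^3 - u^2/3 - 2*u*v^2/3 - u*v/3 - v^3/3, u^2*v - 5*u^2/3 - 13*u*v^2/3 - 8*u*v/3 - 8*v^3/3}; counting standard monomials gives mu = 8. Corank 2; j^3 = u^2*(u + v) has shape L^2 M (L != M), so D-series; mu = 8 gives D_8.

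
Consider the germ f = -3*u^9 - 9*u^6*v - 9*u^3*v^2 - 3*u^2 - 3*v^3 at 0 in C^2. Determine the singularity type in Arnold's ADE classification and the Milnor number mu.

Type A_{2}, Milnor number mu = 2.

The Hessian of f at 0 has rank 1. Corank 1: A-series; mu = 2 gives A_2.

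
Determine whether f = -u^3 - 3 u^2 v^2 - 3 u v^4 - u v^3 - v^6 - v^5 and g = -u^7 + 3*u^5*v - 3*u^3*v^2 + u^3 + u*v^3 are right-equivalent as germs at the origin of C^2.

The Hessian of f at 0 has rank 0. Corank 2; j^3 = -u^3 is a perfect cube, so E-series; the 4-jet and mu = 7 give E_7. The Hessian of g at 0 has rank 0. Corank 2; j^3 = u^3 is a perfect cube, so E-series; the 4-jet and mu = 7 give E_7. Both have type E_7, hence right-equivalent.

Yes.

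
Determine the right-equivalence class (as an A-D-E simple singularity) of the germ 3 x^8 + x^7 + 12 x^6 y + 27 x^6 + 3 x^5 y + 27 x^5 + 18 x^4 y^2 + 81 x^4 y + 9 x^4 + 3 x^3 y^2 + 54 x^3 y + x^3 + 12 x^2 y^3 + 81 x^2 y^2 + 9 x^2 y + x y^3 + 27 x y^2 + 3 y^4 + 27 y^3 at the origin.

E_7

The Hessian of f at 0 has rank 0. Corank 2; j^3 = (x + 3*y)^3 is a perfect cube, so E-series; the 4-jet and mu = 7 give E_7.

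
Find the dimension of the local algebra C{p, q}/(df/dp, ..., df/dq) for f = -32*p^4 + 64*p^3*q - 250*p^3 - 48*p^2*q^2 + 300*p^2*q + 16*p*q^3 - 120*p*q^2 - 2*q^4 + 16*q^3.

The Hessian of f at 0 is [[0, 0], [0, 0]] with rank 0, so corank 2. A Groebner basis of the Jacobian ideal J(f) in C{p,q} is {q^4, p*q^2 - 13*q^3/30, p^2 - 4*p*q/5 + 4*q^2/25}; counting standard monomials gives mu = 6. Corank 2; j^3 = -2*(5*p - 2*q)^3 is a perfect cube, so E-series; the 4-jet and mu = 6 give E_6.

6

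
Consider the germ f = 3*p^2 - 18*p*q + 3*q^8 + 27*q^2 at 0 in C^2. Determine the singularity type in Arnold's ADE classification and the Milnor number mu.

The Hessian of f at 0 has rank 1. Corank 1: A-series; mu = 7 gives A_7.

Type A_{7}, Milnor number mu = 7.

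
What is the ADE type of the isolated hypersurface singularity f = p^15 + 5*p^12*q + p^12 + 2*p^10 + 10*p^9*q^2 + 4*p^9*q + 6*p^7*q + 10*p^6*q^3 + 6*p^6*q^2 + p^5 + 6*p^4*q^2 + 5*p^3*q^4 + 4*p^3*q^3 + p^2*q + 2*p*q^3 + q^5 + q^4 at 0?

D_{5}

The Hessian of f at 0 has rank 0. Corank 2; j^3 = p^2*q has shape L^2 M (L != M), so D-series; mu = 5 gives D_5.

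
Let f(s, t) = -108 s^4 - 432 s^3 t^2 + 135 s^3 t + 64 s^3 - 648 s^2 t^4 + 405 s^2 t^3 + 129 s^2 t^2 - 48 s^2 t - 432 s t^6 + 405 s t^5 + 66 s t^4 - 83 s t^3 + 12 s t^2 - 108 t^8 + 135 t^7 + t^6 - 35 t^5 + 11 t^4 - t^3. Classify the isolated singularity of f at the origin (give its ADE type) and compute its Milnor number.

The Hessian of f at 0 is [[0, 0], [0, 0]] with rank 0, so corank 2. A Groebner basis of the Jacobian ideal J(f) in C{s,t} is {-65536*s^2/66557 + 32768*s*t/66557 + t^4 - 64*t^3/199671 - 4096*t^2/66557, s^3 + 400*s^2/2147 - 200*s*t/2147 - 401*t^3/25764 + 25*t^2/2147, s^2*t + 99136*s^2/199671 - 49568*s*t/199671 - 74683*t^3/1198026 + 6196*t^2/199671, 66048*s^2/66557 + s*t^2 - 33024*s*t/66557 - 66471*t^3/266228 + 4128*t^2/66557}; counting standard monomials gives mu = 7. Corank 2; j^3 = (4*s - t)^3 is a perfect cube, so E-series; the 4-jet and mu = 7 give E_7.

Type E_7, Milnor number mu = 7.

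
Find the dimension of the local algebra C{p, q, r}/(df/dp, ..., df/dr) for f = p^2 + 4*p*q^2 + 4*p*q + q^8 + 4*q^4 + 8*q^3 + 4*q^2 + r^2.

7

The Hessian of f at 0 has rank 2. Corank 1: A-series; mu = 7 gives A_7.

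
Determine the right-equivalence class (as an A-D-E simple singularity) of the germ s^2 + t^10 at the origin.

A_{9}

The Hessian of f at 0 is [[2, 0], [0, 0]] with rank 1, so corank 1. A Groebner basis of the Jacobian ideal J(f) in C{s,t} is {t^9, s}; counting standard monomials gives mu = 9. Corank 1: A-series; mu = 9 gives A_9.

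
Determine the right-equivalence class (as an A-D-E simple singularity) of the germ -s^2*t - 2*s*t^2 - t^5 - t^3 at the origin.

The Hessian of f at 0 has rank 0. Corank 2; j^3 = -t*(s + t)^2 has shape L^2 M (L != M), so D-series; mu = 6 gives D_6.

D_6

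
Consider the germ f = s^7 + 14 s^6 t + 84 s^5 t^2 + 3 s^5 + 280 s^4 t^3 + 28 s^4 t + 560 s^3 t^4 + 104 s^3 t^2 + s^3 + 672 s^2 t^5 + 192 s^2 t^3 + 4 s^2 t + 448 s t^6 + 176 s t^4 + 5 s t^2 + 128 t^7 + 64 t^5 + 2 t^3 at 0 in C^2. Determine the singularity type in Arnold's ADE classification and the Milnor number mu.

Type D6, Milnor number mu = 6.

The Hessian of f at 0 has rank 0. Corank 2; j^3 = (s + t)^2*(s + 2*t) has shape L^2 M (L != M), so D-series; mu = 6 gives D_6.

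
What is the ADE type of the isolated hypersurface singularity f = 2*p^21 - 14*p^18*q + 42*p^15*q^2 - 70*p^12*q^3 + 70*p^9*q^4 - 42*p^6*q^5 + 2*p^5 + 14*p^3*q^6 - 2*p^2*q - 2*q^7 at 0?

The Hessian of f at 0 is [[0, 0], [0, 0]] with rank 0, so corank 2. A Groebner basis of the Jacobian ideal J(f) in C{p,q} is {p^2/7 + q^6, p^3, p*q}; counting standard monomials gives mu = 8. Corank 2; j^3 = -2*p^2*q has shape L^2 M (L != M), so D-series; mu = 8 gives D_8.

D8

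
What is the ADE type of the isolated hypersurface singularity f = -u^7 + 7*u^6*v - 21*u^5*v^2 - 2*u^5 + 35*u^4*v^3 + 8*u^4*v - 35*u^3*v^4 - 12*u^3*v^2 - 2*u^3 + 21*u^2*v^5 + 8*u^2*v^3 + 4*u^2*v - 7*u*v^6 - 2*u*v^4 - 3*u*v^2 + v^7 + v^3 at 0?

The Hessian of f at 0 has rank 0. Corank 2; j^3 = -(u - v)*(2*u^2 - 2*u*v + v^2) splits into three distinct lines over C (the quadratic factor has nonzero discriminant), so D_4.

D_4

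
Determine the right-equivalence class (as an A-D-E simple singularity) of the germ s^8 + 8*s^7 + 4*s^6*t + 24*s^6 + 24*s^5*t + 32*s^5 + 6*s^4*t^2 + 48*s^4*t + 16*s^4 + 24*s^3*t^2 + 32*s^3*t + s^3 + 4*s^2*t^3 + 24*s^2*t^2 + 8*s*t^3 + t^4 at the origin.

E_{6}

The Hessian of f at 0 has rank 0. Corank 2; j^3 = s^3 is a perfect cube, so E-series; the 4-jet and mu = 6 give E_6.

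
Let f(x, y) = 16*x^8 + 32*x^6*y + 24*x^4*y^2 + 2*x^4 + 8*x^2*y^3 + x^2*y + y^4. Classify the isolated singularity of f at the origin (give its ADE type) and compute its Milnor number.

The Hessian of f at 0 has rank 0. Corank 2; j^3 = x^2*y has shape L^2 M (L != M), so D-series; mu = 5 gives D_5.

Type D_5, Milnor number mu = 5.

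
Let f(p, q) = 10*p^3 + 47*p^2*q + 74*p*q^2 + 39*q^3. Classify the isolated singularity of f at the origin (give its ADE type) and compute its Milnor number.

The Hessian of f at 0 has rank 0. Corank 2; j^3 = (2*p + 3*q)*(5*p^2 + 16*p*q + 13*q^2) splits into three distinct lines over C (the quadratic factor has nonzero discriminant), so D_4.

Type D_4, Milnor number mu = 4.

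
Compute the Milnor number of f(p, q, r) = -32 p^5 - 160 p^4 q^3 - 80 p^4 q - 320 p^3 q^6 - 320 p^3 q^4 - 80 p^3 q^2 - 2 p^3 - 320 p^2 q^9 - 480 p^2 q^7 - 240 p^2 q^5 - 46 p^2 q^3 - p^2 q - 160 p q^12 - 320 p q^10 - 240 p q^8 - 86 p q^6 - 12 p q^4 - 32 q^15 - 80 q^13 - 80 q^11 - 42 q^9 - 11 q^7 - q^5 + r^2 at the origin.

The Hessian of f at 0 has rank 1. Corank 2; j^3 = -p^2*(2*p + q) has shape L^2 M (L != M), so D-series; mu = 6 gives D_6.

6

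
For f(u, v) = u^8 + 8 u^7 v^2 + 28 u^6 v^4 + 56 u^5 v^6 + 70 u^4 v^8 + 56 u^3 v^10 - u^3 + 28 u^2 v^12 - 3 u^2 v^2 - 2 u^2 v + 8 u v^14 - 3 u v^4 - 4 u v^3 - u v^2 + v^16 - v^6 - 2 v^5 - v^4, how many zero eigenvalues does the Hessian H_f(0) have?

Hessian at 0 has rank 0.

2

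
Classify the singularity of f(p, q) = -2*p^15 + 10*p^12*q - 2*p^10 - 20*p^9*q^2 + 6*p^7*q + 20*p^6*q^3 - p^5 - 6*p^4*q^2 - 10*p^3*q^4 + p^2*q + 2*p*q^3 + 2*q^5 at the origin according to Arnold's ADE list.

The Hessian of f at 0 is [[0, 0], [0, 0]] with rank 0, so corank 2. A Groebner basis of the Jacobian ideal J(f) in C{p,q} is {p^3, p^2*q, -p^2/4 + p*q^2, p*q + q^3}; counting standard monomials gives mu = 6. Corank 2; j^3 = p^2*q has shape L^2 M (L != M), so D-series; mu = 6 gives D_6.

D_6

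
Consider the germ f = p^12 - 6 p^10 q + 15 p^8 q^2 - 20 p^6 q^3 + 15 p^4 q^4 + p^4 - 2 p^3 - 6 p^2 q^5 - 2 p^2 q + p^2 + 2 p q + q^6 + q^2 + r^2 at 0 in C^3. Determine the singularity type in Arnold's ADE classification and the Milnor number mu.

The Hessian of f at 0 has rank 2. Corank 1: A-series; mu = 5 gives A_5.

Type A5, Milnor number mu = 5.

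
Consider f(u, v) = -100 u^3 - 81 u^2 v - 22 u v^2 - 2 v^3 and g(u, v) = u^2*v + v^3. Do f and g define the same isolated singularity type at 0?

Yes.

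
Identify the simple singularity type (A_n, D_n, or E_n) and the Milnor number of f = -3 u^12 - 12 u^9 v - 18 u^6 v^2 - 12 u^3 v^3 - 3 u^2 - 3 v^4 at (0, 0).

Type A_3, Milnor number mu = 3.

The Hessian of f at 0 is [[-6, 0], [0, 0]] with rank 1, so corank 1. A Groebner basis of the Jacobian ideal J(f) in C{u,v} is {v^3, u}; counting standard monomials gives mu = 3. Corank 1: A-series; mu = 3 gives A_3.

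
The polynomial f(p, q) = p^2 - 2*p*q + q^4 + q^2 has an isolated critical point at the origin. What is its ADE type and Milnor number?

Type A3, Milnor number mu = 3.

The Hessian of f at 0 is [[2, -2], [-2, 2]] with rank 1, so corank 1. A Groebner basis of the Jacobian ideal J(f) in C{p,q} is {q^3, p - q}; counting standard monomials gives mu = 3. Corank 1: A-series; mu = 3 gives A_3.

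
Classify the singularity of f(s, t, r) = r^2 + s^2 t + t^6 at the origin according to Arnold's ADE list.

D_7

The Hessian of f at 0 has rank 1. Corank 2; j^3 = s^2*t has shape L^2 M (L != M), so D-series; mu = 7 gives D_7.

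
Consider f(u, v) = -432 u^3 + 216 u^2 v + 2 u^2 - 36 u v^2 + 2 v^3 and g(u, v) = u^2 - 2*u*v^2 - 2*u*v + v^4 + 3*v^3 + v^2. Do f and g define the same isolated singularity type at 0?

The Hessian of f at 0 has rank 1. Corank 1: A-series; mu = 2 gives A_2. The Hessian of g at 0 has rank 1. Corank 1: A-series; mu = 2 gives A_2. Both have type A_2, hence right-equivalent.

Yes.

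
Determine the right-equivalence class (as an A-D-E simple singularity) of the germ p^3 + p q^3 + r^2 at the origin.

E_{7}

The Hessian of f at 0 has rank 1. Corank 2; j^3 = p^3 is a perfect cube, so E-series; the 4-jet and mu = 7 give E_7.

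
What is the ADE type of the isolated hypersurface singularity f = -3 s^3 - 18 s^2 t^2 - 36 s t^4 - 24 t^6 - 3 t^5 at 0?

The Hessian of f at 0 is [[0, 0], [0, 0]] with rank 0, so corank 2. A Groebner basis of the Jacobian ideal J(f) in C{s,t} is {t^4, s^3, s^2/4 + s*t^2}; counting standard monomials gives mu = 8. Corank 2; j^3 = -3*s^3 is a perfect cube, so E-series; the 5-jet and mu = 8 give E_8.

E_8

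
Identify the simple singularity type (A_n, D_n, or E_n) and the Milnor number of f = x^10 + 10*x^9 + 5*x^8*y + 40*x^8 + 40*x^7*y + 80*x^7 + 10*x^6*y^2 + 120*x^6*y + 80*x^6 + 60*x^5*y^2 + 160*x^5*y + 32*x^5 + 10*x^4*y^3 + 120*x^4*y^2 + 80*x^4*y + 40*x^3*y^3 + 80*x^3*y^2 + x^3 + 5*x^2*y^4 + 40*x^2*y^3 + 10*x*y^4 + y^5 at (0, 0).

Type E_8, Milnor number mu = 8.

The Hessian of f at 0 is [[0, 0], [0, 0]] with rank 0, so corank 2. A Groebner basis of the Jacobian ideal J(f) in C{x,y} is {y^5, x*y^3 + y^4/8, x^2}; counting standard monomials gives mu = 8. Corank 2; j^3 = x^3 is a perfect cube, so E-series; the 5-jet and mu = 8 give E_8.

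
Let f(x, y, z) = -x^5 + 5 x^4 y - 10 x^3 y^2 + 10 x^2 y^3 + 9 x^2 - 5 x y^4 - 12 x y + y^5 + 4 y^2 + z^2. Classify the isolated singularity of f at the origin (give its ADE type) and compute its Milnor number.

Type A4, Milnor number mu = 4.

The Hessian of f at 0 has rank 2. Corank 1: A-series; mu = 4 gives A_4.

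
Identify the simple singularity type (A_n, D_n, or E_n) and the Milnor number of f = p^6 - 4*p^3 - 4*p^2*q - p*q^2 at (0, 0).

Type D_{7}, Milnor number mu = 7.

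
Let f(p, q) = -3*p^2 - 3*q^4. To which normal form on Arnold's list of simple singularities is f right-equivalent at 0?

A3

The Hessian of f at 0 has rank 1. Corank 1: A-series; mu = 3 gives A_3.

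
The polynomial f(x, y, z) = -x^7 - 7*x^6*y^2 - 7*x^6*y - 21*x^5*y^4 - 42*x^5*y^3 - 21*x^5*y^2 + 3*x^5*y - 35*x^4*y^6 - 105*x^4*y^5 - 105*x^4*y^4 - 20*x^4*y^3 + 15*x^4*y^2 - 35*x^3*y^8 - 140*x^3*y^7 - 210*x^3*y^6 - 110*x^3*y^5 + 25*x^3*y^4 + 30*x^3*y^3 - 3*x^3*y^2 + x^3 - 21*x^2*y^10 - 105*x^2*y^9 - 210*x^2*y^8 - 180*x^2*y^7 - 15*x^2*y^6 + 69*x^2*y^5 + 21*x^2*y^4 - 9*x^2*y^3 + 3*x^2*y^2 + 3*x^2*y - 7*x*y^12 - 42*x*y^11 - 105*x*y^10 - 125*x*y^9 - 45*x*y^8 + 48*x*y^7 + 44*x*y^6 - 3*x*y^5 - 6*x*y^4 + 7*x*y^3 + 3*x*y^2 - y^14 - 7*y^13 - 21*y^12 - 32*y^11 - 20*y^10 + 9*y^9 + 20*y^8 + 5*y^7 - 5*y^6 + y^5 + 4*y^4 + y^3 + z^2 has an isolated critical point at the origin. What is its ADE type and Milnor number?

Type E7, Milnor number mu = 7.

The Hessian of f at 0 has rank 1. Corank 2; j^3 = (x + y)^3 is a perfect cube, so E-series; the 4-jet and mu = 7 give E_7.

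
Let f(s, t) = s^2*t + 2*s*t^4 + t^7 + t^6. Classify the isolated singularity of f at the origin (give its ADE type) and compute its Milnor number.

Type D_7, Milnor number mu = 7.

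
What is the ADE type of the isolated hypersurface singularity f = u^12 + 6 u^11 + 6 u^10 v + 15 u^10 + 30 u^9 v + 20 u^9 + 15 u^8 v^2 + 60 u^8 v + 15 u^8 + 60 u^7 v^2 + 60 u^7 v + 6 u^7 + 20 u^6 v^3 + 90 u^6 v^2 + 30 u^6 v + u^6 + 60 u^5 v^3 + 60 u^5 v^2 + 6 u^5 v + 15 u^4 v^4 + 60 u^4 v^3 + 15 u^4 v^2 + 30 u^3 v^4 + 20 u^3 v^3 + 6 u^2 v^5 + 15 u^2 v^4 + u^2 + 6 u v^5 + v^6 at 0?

A_5

The Hessian of f at 0 has rank 1. Corank 1: A-series; mu = 5 gives A_5.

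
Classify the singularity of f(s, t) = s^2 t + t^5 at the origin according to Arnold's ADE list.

D6

The Hessian of f at 0 has rank 0. Corank 2; j^3 = s^2*t has shape L^2 M (L != M), so D-series; mu = 6 gives D_6.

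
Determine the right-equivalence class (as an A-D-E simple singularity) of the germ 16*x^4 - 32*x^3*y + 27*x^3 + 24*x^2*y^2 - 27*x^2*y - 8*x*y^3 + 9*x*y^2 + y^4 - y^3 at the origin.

E6

The Hessian of f at 0 is [[0, 0], [0, 0]] with rank 0, so corank 2. A Groebner basis of the Jacobian ideal J(f) in C{x,y} is {y^4, x*y^2 - 7*y^3/18, x^2 - 2*x*y/3 + y^2/9}; counting standard monomials gives mu = 6. Corank 2; j^3 = (3*x - y)^3 is a perfect cube, so E-series; the 4-jet and mu = 6 give E_6.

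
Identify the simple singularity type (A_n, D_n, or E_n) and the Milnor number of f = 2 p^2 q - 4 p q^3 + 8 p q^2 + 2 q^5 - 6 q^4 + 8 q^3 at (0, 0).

Type D_{5}, Milnor number mu = 5.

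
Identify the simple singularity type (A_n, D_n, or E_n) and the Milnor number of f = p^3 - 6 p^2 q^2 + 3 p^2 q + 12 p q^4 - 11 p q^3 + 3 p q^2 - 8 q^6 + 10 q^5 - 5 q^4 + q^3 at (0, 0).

Type E_{7}, Milnor number mu = 7.

The Hessian of f at 0 is [[0, 0], [0, 0]] with rank 0, so corank 2. A Groebner basis of the Jacobian ideal J(f) in C{p,q} is {-p^2/4 - p*q/2 + q^4 - q^3/12 - q^2/4, p^3 - 7*p^2/4 - 7*p*q/2 + 5*q^3/12 - 7*q^2/4, p^2*q + 13*p^2/12 + 13*p*q/6 - 23*q^3/36 + 13*q^2/12, -p^2/2 + p*q^2 - p*q + 5*q^3/6 - q^2/2}; counting standard monomials gives mu = 7. Corank 2; j^3 = (p + q)^3 is a perfect cube, so E-series; the 4-jet and mu = 7 give E_7.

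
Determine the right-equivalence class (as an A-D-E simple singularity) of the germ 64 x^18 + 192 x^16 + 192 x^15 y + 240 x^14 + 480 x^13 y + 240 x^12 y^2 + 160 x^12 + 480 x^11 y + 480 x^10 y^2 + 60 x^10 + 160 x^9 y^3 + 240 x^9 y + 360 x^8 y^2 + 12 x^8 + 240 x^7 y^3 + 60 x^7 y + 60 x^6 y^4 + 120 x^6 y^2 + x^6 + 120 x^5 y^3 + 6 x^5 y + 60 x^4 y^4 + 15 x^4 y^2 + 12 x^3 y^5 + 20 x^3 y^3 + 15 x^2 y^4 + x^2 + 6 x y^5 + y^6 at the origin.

A_5

The Hessian of f at 0 has rank 1. Corank 1: A-series; mu = 5 gives A_5.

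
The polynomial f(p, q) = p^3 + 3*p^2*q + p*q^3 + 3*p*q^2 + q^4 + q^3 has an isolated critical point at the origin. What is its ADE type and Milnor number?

The Hessian of f at 0 is [[0, 0], [0, 0]] with rank 0, so corank 2. A Groebner basis of the Jacobian ideal J(f) in C{p,q} is {p^3 + 3*p^2*q + 6*p^2 + 12*p*q + 6*q^2, -3*p^2 + p*q^2 - 6*p*q - 3*q^2, 3*p^2 + 6*p*q + q^3 + 3*q^2}; counting standard monomials gives mu = 7. Corank 2; j^3 = (p + q)^3 is a perfect cube, so E-series; the 4-jet and mu = 7 give E_7.

Type E_7, Milnor number mu = 7.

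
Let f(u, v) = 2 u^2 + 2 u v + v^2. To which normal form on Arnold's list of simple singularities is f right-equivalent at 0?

The Hessian of f at 0 has rank 2. Corank 0: nondegenerate Morse point, so A_1.

A_{1}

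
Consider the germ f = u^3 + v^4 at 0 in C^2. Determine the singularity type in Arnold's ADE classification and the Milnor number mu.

Type E_{6}, Milnor number mu = 6.

The Hessian of f at 0 has rank 0. Corank 2; j^3 = u^3 is a perfect cube, so E-series; the 4-jet and mu = 6 give E_6.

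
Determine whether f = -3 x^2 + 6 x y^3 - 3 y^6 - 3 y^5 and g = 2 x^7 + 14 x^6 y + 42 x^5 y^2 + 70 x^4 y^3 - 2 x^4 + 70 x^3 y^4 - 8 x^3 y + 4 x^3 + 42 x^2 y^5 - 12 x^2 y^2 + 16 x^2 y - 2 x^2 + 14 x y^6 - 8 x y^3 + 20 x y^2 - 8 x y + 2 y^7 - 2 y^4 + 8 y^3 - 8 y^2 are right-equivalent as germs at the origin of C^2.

No.

The Hessian of f at 0 has rank 1. Corank 1: A-series; mu = 4 gives A_4. The Hessian of g at 0 has rank 1. Corank 1: A-series; mu = 6 gives A_6. f is A_4 but g is A_6, hence not right-equivalent.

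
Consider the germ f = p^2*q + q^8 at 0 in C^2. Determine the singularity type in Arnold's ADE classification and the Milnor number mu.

Type D_9, Milnor number mu = 9.

The Hessian of f at 0 has rank 0. Corank 2; j^3 = p^2*q has shape L^2 M (L != M), so D-series; mu = 9 gives D_9.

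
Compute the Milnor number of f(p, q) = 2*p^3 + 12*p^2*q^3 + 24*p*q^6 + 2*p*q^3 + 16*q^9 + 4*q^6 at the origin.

7

The Hessian of f at 0 has rank 0. Corank 2; j^3 = 2*p^3 is a perfect cube, so E-series; the 4-jet and mu = 7 give E_7.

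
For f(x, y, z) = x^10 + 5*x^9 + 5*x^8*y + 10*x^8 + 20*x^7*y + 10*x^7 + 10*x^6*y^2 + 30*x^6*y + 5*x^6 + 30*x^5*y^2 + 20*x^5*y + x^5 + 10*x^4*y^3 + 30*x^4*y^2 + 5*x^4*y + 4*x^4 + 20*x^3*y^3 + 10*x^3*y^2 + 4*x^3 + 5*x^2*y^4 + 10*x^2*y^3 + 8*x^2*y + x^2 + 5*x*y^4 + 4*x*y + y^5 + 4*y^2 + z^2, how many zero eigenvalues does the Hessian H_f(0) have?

Hessian at 0 has rank 2.

1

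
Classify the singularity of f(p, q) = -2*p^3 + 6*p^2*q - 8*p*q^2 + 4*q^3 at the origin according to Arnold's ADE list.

D_{4}

The Hessian of f at 0 has rank 0. Corank 2; j^3 = -2*(p - q)*(p^2 - 2*p*q + 2*q^2) splits into three distinct lines over C (the quadratic factor has nonzero discriminant), so D_4.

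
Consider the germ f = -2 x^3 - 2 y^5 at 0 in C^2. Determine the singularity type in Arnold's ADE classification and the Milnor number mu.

Type E_8, Milnor number mu = 8.

The Hessian of f at 0 has rank 0. Corank 2; j^3 = -2*x^3 is a perfect cube, so E-series; the 5-jet and mu = 8 give E_8.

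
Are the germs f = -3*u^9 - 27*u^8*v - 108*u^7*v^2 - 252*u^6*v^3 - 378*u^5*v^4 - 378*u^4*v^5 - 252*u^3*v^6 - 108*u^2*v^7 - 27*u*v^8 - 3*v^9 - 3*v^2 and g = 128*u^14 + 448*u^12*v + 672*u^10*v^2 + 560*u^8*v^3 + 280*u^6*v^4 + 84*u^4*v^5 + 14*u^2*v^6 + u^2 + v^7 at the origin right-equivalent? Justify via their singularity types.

No.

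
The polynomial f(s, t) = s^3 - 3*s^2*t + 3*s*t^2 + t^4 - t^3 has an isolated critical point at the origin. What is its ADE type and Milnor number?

Type E_{6}, Milnor number mu = 6.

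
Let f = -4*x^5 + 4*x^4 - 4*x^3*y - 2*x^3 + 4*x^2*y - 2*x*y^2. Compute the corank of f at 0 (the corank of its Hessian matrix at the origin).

2

Hessian at 0 has rank 0.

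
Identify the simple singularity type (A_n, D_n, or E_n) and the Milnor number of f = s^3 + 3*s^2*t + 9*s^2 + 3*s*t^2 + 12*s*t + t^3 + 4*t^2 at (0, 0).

Type A_2, Milnor number mu = 2.

The Hessian of f at 0 is [[18, 12], [12, 8]] with rank 1, so corank 1. A Groebner basis of the Jacobian ideal J(f) in C{s,t} is {t^2, s + 2*t/3}; counting standard monomials gives mu = 2. Corank 1: A-series; mu = 2 gives A_2.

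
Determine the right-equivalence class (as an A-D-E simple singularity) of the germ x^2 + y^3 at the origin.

A2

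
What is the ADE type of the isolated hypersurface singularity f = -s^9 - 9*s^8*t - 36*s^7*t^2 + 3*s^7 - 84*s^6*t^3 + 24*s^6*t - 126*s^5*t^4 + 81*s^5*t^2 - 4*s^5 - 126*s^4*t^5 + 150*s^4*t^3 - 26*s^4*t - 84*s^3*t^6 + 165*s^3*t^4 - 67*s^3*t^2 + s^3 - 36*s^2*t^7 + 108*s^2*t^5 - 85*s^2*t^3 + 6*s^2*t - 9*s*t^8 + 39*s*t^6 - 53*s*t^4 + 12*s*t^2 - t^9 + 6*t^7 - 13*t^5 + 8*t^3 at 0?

The Hessian of f at 0 has rank 0. Corank 2; j^3 = (s + 2*t)^3 is a perfect cube, so E-series; the 5-jet and mu = 8 give E_8.

E8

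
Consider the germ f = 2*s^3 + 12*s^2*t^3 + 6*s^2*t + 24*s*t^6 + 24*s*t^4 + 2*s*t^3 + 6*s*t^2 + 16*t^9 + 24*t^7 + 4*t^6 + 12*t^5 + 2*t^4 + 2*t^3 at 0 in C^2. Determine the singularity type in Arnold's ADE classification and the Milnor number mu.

Type E7, Milnor number mu = 7.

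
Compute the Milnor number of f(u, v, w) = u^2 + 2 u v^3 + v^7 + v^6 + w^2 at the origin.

6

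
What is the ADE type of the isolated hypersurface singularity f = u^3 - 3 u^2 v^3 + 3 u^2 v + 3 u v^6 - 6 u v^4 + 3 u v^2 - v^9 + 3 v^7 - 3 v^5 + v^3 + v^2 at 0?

A_{2}

The Hessian of f at 0 has rank 1. Corank 1: A-series; mu = 2 gives A_2.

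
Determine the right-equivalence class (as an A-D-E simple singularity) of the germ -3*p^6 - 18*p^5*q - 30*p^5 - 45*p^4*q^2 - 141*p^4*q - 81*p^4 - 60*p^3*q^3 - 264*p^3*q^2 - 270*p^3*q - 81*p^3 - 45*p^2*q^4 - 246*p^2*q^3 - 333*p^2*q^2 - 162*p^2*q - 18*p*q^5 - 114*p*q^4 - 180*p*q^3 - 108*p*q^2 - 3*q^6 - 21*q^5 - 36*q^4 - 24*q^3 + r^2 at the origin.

The Hessian of f at 0 is [[0, 0, 0], [0, 0, 0], [0, 0, 2]] with rank 1, so corank 2. A Groebner basis of the Jacobian ideal J(f) in C{p,q,r} is {-2187*p^2/8 + p*q^3 - 81*p*q^2/4 - 729*p*q/2 - 27*q^3/2 - 243*q^2/2, 729*p^2/2 + 27*p*q^2 + 486*p*q + q^4 + 18*q^3 + 162*q^2, p^3 - 9*p^2/2 - 5*p*q^2/3 - 6*p*q - 22*q^3/27 - 2*q^2, p^2*q + 9*p^2/4 + 3*p*q^2/2 + 3*p*q + 5*q^3/9 + q^2, r}; counting standard monomials gives mu = 8. Corank 2; j^3 = -3*(3*p + 2*q)^3 is a perfect cube, so E-series; the 5-jet and mu = 8 give E_8.

E8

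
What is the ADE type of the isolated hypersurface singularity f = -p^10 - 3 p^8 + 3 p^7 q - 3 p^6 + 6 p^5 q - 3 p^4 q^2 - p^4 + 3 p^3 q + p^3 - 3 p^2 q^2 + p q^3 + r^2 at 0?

E_{7}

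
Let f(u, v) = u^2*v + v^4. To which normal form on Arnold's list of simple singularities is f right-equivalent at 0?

D_5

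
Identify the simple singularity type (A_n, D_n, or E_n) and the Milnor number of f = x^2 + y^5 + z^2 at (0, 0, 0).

Type A_4, Milnor number mu = 4.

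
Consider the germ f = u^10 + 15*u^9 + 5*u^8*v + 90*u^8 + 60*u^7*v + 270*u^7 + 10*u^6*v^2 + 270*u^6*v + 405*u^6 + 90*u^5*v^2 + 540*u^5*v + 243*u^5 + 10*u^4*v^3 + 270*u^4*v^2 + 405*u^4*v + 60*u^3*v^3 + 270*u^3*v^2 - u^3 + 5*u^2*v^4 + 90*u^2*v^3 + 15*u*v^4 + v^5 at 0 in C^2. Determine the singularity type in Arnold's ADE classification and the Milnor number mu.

Type E8, Milnor number mu = 8.

The Hessian of f at 0 is [[0, 0], [0, 0]] with rank 0, so corank 2. A Groebner basis of the Jacobian ideal J(f) in C{u,v} is {v^5, u*v^3 + v^4/12, u^2}; counting standard monomials gives mu = 8. Corank 2; j^3 = -u^3 is a perfect cube, so E-series; the 5-jet and mu = 8 give E_8.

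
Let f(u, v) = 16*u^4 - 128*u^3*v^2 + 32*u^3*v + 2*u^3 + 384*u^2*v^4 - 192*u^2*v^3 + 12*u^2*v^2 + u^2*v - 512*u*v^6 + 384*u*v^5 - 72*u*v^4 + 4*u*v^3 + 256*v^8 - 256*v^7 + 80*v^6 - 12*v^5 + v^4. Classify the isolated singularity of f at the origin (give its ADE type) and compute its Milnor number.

Type D_5, Milnor number mu = 5.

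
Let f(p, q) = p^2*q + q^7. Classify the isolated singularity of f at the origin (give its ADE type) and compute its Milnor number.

The Hessian of f at 0 is [[0, 0], [0, 0]] with rank 0, so corank 2. A Groebner basis of the Jacobian ideal J(f) in C{p,q} is {p^2/7 + q^6, p^3, p*q}; counting standard monomials gives mu = 8. Corank 2; j^3 = p^2*q has shape L^2 M (L != M), so D-series; mu = 8 gives D_8.

Type D_{8}, Milnor number mu = 8.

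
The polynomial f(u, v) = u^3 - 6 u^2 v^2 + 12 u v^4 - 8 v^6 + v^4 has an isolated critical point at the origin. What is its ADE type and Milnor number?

Type E6, Milnor number mu = 6.

The Hessian of f at 0 has rank 0. Corank 2; j^3 = u^3 is a perfect cube, so E-series; the 4-jet and mu = 6 give E_6.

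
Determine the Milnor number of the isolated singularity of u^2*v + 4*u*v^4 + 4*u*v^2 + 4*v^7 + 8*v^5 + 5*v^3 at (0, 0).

The Hessian of f at 0 is [[0, 0], [0, 0]] with rank 0, so corank 2. A Groebner basis of the Jacobian ideal J(f) in C{u,v} is {v^3, u^2 - v^2, u*v + 2*v^2}; counting standard monomials gives mu = 4. Corank 2; j^3 = v*(u^2 + 4*u*v + 5*v^2) splits into three distinct lines over C (the quadratic factor has nonzero discriminant), so D_4.

4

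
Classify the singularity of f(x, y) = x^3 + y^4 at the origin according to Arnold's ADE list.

E_{6}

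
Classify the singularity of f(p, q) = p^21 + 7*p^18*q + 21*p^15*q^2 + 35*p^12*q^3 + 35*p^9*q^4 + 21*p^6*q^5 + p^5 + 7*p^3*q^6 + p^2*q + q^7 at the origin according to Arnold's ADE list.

D_8

The Hessian of f at 0 has rank 0. Corank 2; j^3 = p^2*q has shape L^2 M (L != M), so D-series; mu = 8 gives D_8.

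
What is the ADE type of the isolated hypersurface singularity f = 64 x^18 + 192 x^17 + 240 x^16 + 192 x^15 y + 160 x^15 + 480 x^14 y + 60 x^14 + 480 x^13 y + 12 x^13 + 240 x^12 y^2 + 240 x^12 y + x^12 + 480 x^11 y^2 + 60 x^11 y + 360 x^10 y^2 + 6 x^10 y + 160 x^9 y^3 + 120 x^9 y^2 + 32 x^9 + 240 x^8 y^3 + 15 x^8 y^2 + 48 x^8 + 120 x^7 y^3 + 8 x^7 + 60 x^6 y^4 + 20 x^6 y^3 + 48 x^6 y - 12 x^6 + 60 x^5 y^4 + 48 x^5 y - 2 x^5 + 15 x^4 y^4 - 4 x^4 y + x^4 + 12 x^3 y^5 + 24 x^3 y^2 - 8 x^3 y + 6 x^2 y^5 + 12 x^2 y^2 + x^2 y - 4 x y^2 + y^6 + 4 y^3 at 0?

The Hessian of f at 0 is [[0, 0], [0, 0]] with rank 0, so corank 2. A Groebner basis of the Jacobian ideal J(f) in C{x,y} is {4*x^2/203 - 95*x*y/928 + y^4 + 153*y^3/812 + 409*y^2/3248, x^3 - 384*x^2/1015 + 111*x*y/145 - 2048*y^3/1015 - 18*y^2/1015, x^2*y - 32*x^2/1015 - 27*x*y/145 - 1524*y^3/1015 + 506*y^2/1015, 16*x^2/1015 + x*y^2 - 91*x*y/580 - 1268*y^3/1015 + 509*y^2/2030}; counting standard monomials gives mu = 7. Corank 2; j^3 = y*(x - 2*y)^2 has shape L^2 M (L != M), so D-series; mu = 7 gives D_7.

D7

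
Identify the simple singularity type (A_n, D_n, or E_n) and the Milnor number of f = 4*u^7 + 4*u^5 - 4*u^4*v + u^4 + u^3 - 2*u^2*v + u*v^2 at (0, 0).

Type D5, Milnor number mu = 5.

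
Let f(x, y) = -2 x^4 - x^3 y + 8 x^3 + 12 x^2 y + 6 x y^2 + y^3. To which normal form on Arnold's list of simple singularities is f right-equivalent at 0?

E7

The Hessian of f at 0 has rank 0. Corank 2; j^3 = (2*x + y)^3 is a perfect cube, so E-series; the 4-jet and mu = 7 give E_7.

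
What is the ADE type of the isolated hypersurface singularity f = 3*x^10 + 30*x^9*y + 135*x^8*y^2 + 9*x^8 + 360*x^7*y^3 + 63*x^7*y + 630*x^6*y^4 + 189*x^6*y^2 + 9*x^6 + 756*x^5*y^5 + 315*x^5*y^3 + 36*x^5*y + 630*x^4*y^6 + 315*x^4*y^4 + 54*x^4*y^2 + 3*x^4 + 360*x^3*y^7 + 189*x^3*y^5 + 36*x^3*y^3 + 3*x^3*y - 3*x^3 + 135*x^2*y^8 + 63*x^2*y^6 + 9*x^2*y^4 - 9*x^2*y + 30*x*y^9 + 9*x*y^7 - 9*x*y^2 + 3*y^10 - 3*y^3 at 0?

The Hessian of f at 0 has rank 0. Corank 2; j^3 = -3*(x + y)^3 is a perfect cube, so E-series; the 4-jet and mu = 7 give E_7.

E7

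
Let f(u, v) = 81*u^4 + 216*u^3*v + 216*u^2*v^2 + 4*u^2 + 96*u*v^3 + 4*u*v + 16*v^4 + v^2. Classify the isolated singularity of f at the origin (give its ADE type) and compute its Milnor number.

Type A_{3}, Milnor number mu = 3.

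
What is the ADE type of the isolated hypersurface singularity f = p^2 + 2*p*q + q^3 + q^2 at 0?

A_{2}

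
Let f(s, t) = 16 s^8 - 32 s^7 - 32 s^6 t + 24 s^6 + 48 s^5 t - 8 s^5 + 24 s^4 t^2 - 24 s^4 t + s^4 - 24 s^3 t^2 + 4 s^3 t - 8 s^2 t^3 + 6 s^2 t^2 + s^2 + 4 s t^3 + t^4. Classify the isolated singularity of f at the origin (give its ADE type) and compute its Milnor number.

Type A3, Milnor number mu = 3.

The Hessian of f at 0 is [[2, 0], [0, 0]] with rank 1, so corank 1. A Groebner basis of the Jacobian ideal J(f) in C{s,t} is {t^3, s}; counting standard monomials gives mu = 3. Corank 1: A-series; mu = 3 gives A_3.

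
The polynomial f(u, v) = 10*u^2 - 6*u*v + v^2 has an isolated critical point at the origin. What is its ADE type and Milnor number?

Type A_{1}, Milnor number mu = 1.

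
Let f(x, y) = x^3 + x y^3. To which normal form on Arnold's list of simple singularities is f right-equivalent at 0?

E7

The Hessian of f at 0 has rank 0. Corank 2; j^3 = x^3 is a perfect cube, so E-series; the 4-jet and mu = 7 give E_7.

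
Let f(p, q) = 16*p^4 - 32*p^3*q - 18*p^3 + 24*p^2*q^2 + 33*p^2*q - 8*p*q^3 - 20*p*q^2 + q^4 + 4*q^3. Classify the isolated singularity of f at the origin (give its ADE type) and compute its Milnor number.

The Hessian of f at 0 has rank 0. Corank 2; j^3 = -(2*p - q)*(3*p - 2*q)^2 has shape L^2 M (L != M), so D-series; mu = 5 gives D_5.

Type D_5, Milnor number mu = 5.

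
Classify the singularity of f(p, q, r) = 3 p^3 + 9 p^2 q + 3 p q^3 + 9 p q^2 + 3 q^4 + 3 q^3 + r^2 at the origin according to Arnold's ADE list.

E_7

The Hessian of f at 0 has rank 1. Corank 2; j^3 = 3*(p + q)^3 is a perfect cube, so E-series; the 4-jet and mu = 7 give E_7.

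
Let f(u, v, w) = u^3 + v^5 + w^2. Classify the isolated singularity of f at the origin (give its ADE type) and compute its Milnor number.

The Hessian of f at 0 is [[0, 0, 0], [0, 0, 0], [0, 0, 2]] with rank 1, so corank 2. A Groebner basis of the Jacobian ideal J(f) in C{u,v,w} is {v^4, u^2, w}; counting standard monomials gives mu = 8. Corank 2; j^3 = u^3 is a perfect cube, so E-series; the 5-jet and mu = 8 give E_8.

Type E_{8}, Milnor number mu = 8.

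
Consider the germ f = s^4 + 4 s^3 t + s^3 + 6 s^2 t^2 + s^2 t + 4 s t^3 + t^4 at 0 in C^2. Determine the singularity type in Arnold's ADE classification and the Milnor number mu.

Type D5, Milnor number mu = 5.

The Hessian of f at 0 has rank 0. Corank 2; j^3 = s^2*(s + t) has shape L^2 M (L != M), so D-series; mu = 5 gives D_5.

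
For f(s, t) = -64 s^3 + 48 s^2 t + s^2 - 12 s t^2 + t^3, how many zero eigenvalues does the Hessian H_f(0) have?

1

Hessian at 0 has rank 1.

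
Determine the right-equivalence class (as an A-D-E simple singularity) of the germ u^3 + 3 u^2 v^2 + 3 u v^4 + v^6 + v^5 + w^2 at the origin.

E8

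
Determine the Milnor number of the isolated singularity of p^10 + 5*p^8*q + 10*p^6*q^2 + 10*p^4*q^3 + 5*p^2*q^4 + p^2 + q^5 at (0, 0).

The Hessian of f at 0 has rank 1. Corank 1: A-series; mu = 4 gives A_4.

4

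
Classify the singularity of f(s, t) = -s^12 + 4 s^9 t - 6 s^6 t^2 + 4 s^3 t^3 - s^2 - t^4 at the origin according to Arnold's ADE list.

The Hessian of f at 0 is [[-2, 0], [0, 0]] with rank 1, so corank 1. A Groebner basis of the Jacobian ideal J(f) in C{s,t} is {t^3, s}; counting standard monomials gives mu = 3. Corank 1: A-series; mu = 3 gives A_3.

A_3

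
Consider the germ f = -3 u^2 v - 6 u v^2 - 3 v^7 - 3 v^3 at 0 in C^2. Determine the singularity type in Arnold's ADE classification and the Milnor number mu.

The Hessian of f at 0 is [[0, 0], [0, 0]] with rank 0, so corank 2. A Groebner basis of the Jacobian ideal J(f) in C{u,v} is {u^2/7 + v^6 - v^2/7, u^3 + v^3, u*v + v^2}; counting standard monomials gives mu = 8. Corank 2; j^3 = -3*v*(u + v)^2 has shape L^2 M (L != M), so D-series; mu = 8 gives D_8.

Type D_8, Milnor number mu = 8.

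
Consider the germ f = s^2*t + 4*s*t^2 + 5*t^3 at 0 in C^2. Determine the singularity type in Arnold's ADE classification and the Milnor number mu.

Type D_{4}, Milnor number mu = 4.

The Hessian of f at 0 has rank 0. Corank 2; j^3 = t*(s^2 + 4*s*t + 5*t^2) splits into three distinct lines over C (the quadratic factor has nonzero discriminant), so D_4.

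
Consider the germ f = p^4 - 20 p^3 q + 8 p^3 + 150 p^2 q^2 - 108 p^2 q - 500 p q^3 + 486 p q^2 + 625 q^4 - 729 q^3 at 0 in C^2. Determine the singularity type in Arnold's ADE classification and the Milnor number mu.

Type E_{6}, Milnor number mu = 6.

The Hessian of f at 0 has rank 0. Corank 2; j^3 = (2*p - 9*q)^3 is a perfect cube, so E-series; the 4-jet and mu = 6 give E_6.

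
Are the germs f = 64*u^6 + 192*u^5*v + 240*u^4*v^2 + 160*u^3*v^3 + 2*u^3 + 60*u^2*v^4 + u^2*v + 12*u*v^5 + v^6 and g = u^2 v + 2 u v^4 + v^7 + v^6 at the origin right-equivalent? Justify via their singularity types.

Yes.

The Hessian of f at 0 is [[0, 0], [0, 0]] with rank 0, so corank 2. A Groebner basis of the Jacobian ideal J(f) in C{u,v} is {-u*v/12 + v^5, u*v^2, u^2 + u*v/2}; counting standard monomials gives mu = 7. Corank 2; j^3 = u^2*(2*u + v) has shape L^2 M (L != M), so D-series; mu = 7 gives D_7. The Hessian of g at 0 is [[0, 0], [0, 0]] with rank 0, so corank 2. A Groebner basis of the Jacobian ideal J(g) in C{u,v} is {u*v + v^4, u^3, u^2*v, -u^2/6 + u*v^2}; counting standard monomials gives mu = 7. Corank 2; j^3 = u^2*v has shape L^2 M (L != M), so D-series; mu = 7 gives D_7. Both have type D_7, hence right-equivalent.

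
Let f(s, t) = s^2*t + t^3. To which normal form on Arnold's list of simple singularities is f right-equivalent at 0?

The Hessian of f at 0 has rank 0. Corank 2; j^3 = t*(s^2 + t^2) splits into three distinct lines over C (the quadratic factor has nonzero discriminant), so D_4.

D_4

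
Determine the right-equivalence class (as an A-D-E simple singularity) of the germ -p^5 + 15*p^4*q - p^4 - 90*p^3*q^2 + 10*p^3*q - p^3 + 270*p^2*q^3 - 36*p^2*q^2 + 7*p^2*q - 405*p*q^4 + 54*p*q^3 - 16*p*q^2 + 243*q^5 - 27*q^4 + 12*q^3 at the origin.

D5

The Hessian of f at 0 has rank 0. Corank 2; j^3 = -(p - 3*q)*(p - 2*q)^2 has shape L^2 M (L != M), so D-series; mu = 5 gives D_5.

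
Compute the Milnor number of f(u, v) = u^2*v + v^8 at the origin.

The Hessian of f at 0 has rank 0. Corank 2; j^3 = u^2*v has shape L^2 M (L != M), so D-series; mu = 9 gives D_9.

9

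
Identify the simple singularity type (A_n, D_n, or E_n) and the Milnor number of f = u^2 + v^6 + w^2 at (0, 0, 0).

The Hessian of f at 0 has rank 2. Corank 1: A-series; mu = 5 gives A_5.

Type A_{5}, Milnor number mu = 5.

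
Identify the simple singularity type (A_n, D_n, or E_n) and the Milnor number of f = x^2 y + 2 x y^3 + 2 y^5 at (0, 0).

Type D_6, Milnor number mu = 6.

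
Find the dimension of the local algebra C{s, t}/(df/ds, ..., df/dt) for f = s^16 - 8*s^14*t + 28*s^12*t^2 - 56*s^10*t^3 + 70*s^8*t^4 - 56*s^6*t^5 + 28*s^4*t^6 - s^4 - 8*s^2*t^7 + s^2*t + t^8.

9

The Hessian of f at 0 is [[0, 0], [0, 0]] with rank 0, so corank 2. A Groebner basis of the Jacobian ideal J(f) in C{s,t} is {s^2/8 + t^7, s^3, s*t}; counting standard monomials gives mu = 9. Corank 2; j^3 = s^2*t has shape L^2 M (L != M), so D-series; mu = 9 gives D_9.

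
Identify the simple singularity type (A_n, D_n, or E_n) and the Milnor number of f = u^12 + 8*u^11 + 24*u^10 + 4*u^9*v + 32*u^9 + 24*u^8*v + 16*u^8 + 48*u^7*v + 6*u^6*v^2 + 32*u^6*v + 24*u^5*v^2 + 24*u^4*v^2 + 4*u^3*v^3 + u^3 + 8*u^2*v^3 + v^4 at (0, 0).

Type E_6, Milnor number mu = 6.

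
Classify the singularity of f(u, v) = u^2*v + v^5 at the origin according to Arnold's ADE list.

D6

The Hessian of f at 0 has rank 0. Corank 2; j^3 = u^2*v has shape L^2 M (L != M), so D-series; mu = 6 gives D_6.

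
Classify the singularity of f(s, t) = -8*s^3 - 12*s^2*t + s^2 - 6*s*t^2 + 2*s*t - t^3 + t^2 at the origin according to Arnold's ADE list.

A2

The Hessian of f at 0 is [[2, 2], [2, 2]] with rank 1, so corank 1. A Groebner basis of the Jacobian ideal J(f) in C{s,t} is {t^2, s + t}; counting standard monomials gives mu = 2. Corank 1: A-series; mu = 2 gives A_2.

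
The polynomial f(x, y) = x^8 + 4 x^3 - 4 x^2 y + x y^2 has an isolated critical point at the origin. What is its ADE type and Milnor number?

Type D_9, Milnor number mu = 9.

The Hessian of f at 0 is [[0, 0], [0, 0]] with rank 0, so corank 2. A Groebner basis of the Jacobian ideal J(f) in C{x,y} is {-32*x*y + y^7 + 16*y^2, x*y^2 - y^3/2, x^2 - x*y/2}; counting standard monomials gives mu = 9. Corank 2; j^3 = x*(2*x - y)^2 has shape L^2 M (L != M), so D-series; mu = 9 gives D_9.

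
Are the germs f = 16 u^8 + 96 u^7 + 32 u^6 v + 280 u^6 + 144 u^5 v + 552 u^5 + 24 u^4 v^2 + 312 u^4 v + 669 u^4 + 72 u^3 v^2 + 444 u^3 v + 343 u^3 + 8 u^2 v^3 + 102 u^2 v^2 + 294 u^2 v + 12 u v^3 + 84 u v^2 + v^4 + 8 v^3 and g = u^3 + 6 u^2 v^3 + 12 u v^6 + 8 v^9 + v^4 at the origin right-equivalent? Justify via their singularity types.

The Hessian of f at 0 is [[0, 0], [0, 0]] with rank 0, so corank 2. A Groebner basis of the Jacobian ideal J(f) in C{u,v} is {u^3 + 147*u^2/8 + 21*u*v/2 + 3*v^2/2, u^2*v - 245*u^2/4 - 35*u*v - 5*v^2, 6517*u^2/32 + u*v^2 + 931*u*v/8 + 133*v^2/8, -21609*u^2/32 - 3087*u*v/8 + v^3 - 441*v^2/8}; counting standard monomials gives mu = 6. Corank 2; j^3 = (7*u + 2*v)^3 is a perfect cube, so E-series; the 4-jet and mu = 6 give E_6. The Hessian of g at 0 is [[0, 0], [0, 0]] with rank 0, so corank 2. A Groebner basis of the Jacobian ideal J(g) in C{u,v} is {v^3, u^2}; counting standard monomials gives mu = 6. Corank 2; j^3 = u^3 is a perfect cube, so E-series; the 4-jet and mu = 6 give E_6. Both have type E_6, hence right-equivalent.

Yes.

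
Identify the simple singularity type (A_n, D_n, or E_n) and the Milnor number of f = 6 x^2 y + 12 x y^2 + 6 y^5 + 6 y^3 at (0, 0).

Type D_6, Milnor number mu = 6.

The Hessian of f at 0 has rank 0. Corank 2; j^3 = 6*y*(x + y)^2 has shape L^2 M (L != M), so D-series; mu = 6 gives D_6.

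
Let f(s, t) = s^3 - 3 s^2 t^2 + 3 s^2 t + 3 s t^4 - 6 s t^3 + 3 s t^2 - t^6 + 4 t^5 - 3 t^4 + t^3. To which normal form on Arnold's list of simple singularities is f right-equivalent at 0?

E_{8}

The Hessian of f at 0 is [[0, 0], [0, 0]] with rank 0, so corank 2. A Groebner basis of the Jacobian ideal J(f) in C{s,t} is {t^4, s^3 + 3*s^2*t + 3*s^2/2 + 3*s*t - 2*t^3 + 3*t^2/2, -s^2/2 + s*t^2 - s*t + t^3 - t^2/2}; counting standard monomials gives mu = 8. Corank 2; j^3 = (s + t)^3 is a perfect cube, so E-series; the 5-jet and mu = 8 give E_8.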